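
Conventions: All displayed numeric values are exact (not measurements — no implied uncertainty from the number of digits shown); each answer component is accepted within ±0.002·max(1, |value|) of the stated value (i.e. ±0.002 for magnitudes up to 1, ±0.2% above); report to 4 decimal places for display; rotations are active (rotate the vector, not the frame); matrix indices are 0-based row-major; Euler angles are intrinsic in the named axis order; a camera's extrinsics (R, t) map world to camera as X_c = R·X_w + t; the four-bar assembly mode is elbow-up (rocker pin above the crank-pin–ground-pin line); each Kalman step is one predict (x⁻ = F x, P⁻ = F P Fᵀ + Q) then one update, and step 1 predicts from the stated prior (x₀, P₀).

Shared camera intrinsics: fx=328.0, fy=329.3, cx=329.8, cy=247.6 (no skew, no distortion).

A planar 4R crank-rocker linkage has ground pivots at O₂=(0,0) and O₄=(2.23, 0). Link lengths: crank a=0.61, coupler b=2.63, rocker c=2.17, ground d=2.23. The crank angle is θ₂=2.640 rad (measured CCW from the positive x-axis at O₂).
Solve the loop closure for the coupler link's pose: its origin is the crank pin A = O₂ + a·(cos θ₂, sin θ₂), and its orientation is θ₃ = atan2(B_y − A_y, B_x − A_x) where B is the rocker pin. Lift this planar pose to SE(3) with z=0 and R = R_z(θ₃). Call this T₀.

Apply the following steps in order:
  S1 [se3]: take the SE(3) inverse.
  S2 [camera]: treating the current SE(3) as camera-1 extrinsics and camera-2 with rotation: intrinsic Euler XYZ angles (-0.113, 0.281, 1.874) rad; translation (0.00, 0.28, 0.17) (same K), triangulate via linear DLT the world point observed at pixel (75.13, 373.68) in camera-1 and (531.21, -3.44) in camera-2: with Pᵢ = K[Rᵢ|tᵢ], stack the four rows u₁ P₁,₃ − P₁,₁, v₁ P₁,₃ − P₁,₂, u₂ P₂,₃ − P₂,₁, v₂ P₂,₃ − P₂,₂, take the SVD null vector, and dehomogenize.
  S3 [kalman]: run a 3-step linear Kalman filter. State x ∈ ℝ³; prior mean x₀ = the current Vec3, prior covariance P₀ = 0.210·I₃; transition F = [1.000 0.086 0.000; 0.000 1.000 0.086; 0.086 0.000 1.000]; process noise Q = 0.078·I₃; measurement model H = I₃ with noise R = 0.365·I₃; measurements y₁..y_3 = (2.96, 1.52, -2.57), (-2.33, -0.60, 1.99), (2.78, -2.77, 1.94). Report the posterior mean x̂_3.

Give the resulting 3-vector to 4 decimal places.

source (fourbar_fk): coupler pose = R=[0.7532 -0.6578 0.0000; 0.6578 0.7532 0.0000; 0.0000 0.0000 1.0000], t=(-0.5349, 0.2933, 0.0000)
after S1 (invert_se3): R=[0.7532 0.6578 0.0000; -0.6578 0.7532 0.0000; 0.0000 0.0000 1.0000], t=(0.2099, -0.5728, 0.0000)
after S2 (triangulate): (-1.9847, -0.0921, 1.7329)
after S3 (kf_track): (0.5505, -0.8092, 1.0936)

result = (0.5505, -0.8092, 1.0936)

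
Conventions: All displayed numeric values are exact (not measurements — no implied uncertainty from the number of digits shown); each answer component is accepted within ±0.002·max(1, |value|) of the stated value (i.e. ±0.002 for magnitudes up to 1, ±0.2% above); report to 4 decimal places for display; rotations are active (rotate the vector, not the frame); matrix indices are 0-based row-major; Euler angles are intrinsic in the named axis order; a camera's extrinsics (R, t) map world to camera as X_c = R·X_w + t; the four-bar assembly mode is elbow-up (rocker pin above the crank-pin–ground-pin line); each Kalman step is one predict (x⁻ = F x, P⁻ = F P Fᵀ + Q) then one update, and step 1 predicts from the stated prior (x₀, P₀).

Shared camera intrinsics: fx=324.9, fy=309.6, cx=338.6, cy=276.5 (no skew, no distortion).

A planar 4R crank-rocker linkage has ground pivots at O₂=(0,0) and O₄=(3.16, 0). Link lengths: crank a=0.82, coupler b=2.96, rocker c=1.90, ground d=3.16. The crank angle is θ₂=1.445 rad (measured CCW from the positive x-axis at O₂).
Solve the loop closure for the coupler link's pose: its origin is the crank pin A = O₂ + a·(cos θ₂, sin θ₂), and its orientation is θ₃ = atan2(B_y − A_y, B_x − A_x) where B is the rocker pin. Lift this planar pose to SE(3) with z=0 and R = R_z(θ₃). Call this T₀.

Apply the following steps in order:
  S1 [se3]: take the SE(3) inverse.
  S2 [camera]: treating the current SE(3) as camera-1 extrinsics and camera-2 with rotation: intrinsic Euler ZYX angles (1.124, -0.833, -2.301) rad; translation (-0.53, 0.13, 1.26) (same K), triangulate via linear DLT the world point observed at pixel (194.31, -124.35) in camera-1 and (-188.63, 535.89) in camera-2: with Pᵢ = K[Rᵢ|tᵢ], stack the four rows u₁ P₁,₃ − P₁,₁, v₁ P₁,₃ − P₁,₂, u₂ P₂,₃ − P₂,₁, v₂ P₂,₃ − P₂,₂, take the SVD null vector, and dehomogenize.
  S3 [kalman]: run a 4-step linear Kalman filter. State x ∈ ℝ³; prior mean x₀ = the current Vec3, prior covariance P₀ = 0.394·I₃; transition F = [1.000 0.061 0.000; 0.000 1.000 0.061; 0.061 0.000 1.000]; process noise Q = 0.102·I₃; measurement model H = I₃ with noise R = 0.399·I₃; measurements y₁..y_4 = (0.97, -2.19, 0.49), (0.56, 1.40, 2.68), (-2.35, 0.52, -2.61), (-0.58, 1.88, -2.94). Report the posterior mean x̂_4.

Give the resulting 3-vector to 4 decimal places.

source (fourbar_fk): coupler pose = R=[0.9332 -0.3593 0.0000; 0.3593 0.9332 0.0000; 0.0000 0.0000 1.0000], t=(0.1029, 0.8135, 0.0000)
after S1 (invert_se3): R=[0.9332 0.3593 0.0000; -0.3593 0.9332 0.0000; 0.0000 0.0000 1.0000], t=(-0.3883, -0.7222, 0.0000)
after S2 (triangulate): (0.1776, -1.2009, 1.4727)
after S3 (kf_track): (-0.6652, 0.7278, -1.2066)

result = (-0.6652, 0.7278, -1.2066)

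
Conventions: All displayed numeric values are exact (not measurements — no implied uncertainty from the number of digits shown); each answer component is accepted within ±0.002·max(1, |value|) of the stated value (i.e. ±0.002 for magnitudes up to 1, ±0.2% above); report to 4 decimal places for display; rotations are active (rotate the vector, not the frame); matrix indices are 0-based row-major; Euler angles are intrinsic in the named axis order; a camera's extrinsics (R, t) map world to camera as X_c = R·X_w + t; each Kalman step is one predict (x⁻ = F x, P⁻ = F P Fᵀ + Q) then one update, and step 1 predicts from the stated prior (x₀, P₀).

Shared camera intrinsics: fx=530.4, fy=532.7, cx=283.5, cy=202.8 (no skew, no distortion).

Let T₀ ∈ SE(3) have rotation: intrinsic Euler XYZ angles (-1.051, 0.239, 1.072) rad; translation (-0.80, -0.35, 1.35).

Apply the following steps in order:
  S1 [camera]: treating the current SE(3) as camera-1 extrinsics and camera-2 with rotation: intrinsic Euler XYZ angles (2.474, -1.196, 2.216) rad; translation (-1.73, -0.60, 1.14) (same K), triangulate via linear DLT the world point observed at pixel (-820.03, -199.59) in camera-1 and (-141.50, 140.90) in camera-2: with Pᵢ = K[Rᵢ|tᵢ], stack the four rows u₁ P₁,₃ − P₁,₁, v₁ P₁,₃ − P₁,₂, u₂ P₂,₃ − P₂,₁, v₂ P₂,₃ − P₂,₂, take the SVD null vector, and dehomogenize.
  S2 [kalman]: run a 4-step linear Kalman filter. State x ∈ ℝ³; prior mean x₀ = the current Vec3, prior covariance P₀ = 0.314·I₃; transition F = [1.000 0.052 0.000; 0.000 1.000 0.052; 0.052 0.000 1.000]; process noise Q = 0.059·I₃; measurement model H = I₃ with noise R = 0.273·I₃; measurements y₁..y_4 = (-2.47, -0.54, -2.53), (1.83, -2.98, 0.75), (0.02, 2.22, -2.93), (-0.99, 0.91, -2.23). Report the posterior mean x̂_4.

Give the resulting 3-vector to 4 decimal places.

result = (-0.3364, 0.2679, -1.7782)

after S1 (triangulate): (0.5744, 0.4587, -0.4905)
after S2 (kf_track): (-0.3364, 0.2679, -1.7782)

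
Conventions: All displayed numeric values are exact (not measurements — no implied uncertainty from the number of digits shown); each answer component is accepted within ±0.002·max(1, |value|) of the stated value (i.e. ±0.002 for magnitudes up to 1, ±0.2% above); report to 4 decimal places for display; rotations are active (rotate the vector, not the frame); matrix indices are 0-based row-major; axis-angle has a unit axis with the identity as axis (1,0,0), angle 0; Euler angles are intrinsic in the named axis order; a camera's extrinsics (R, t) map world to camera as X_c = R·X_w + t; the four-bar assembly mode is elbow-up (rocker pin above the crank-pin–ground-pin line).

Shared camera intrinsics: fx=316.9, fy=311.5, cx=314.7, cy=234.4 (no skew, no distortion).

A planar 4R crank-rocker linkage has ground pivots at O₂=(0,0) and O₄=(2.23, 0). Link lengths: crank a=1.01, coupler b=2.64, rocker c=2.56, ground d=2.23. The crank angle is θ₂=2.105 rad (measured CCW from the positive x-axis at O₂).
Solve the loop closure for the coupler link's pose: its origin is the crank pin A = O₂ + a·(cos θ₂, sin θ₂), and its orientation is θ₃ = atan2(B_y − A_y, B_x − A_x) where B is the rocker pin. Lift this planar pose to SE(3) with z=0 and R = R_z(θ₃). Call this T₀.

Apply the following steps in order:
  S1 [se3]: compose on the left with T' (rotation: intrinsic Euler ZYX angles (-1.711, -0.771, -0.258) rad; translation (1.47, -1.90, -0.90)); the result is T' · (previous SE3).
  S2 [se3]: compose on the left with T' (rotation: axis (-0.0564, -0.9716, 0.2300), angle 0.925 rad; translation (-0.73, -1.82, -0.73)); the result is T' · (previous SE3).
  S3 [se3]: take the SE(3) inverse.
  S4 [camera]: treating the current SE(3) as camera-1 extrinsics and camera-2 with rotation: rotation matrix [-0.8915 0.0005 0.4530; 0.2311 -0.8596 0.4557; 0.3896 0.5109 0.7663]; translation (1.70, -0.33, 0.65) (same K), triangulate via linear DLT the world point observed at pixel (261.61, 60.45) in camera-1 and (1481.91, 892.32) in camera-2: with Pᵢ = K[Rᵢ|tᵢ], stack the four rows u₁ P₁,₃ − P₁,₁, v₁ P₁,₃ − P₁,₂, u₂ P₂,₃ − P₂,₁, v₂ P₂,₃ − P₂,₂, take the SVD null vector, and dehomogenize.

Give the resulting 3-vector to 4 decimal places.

result = (-0.4181, -1.5679, 1.3626)

source (fourbar_fk): coupler pose = R=[0.7934 -0.6087 0.0000; 0.6087 0.7934 0.0000; 0.0000 0.0000 1.0000], t=(-0.5142, 0.8693, 0.0000)
after S1 (compose_se3): R=[0.4881 0.8009 0.3468; -0.7529 0.1854 0.6315; 0.4415 -0.5694 0.6935], t=(2.3322, -1.8053, -1.4174)
after S2 (compose_se3): R=[0.0714 0.8977 -0.4347; -0.6551 0.3708 0.6582; 0.7521 0.2378 0.6146], t=(2.0758, -3.0434, 0.4267)
after S3 (invert_se3): R=[0.0714 -0.6551 0.7521; 0.8977 0.3708 0.2378; -0.4347 0.6582 0.6146], t=(-2.4630, -0.8364, 2.6435)
after S4 (triangulate): (-0.4181, -1.5679, 1.3626)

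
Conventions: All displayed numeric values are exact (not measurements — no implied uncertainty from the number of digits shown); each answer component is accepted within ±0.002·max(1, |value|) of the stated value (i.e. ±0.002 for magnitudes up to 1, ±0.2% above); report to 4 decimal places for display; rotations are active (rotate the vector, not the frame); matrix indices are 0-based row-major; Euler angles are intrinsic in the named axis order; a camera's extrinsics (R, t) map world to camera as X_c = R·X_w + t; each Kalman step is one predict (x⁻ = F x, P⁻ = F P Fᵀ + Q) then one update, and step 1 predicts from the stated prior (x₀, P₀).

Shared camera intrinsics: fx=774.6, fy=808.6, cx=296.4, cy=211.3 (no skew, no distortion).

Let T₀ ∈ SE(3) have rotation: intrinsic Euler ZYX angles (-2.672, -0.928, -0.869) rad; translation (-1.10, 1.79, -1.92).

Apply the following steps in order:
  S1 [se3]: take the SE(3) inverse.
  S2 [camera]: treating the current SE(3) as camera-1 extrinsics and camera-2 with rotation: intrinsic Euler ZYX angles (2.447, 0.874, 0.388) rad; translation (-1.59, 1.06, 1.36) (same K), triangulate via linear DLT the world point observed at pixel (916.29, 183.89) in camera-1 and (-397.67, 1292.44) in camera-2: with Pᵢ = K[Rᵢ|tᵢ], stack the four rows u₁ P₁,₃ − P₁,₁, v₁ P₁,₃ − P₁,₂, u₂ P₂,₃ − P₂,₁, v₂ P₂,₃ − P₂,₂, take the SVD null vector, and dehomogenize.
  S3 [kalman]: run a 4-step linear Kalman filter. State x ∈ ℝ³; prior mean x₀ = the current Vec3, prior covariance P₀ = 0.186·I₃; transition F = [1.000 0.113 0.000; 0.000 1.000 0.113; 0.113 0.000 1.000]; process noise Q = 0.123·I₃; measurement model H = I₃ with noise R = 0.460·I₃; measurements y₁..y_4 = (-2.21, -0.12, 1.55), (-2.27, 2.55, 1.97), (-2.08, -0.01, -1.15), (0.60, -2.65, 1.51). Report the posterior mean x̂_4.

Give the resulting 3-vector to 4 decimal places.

after S1 (invert_se3): R=[-0.5345 -0.2713 0.8004; -0.2530 -0.8523 -0.4578; 0.8064 -0.4472 0.3870], t=(1.4344, 0.3685, 2.4305)
after S2 (triangulate): (0.2953, -0.4997, 1.8389)
after S3 (kf_track): (-0.7560, -0.5930, 0.7476)

result = (-0.7560, -0.5930, 0.7476)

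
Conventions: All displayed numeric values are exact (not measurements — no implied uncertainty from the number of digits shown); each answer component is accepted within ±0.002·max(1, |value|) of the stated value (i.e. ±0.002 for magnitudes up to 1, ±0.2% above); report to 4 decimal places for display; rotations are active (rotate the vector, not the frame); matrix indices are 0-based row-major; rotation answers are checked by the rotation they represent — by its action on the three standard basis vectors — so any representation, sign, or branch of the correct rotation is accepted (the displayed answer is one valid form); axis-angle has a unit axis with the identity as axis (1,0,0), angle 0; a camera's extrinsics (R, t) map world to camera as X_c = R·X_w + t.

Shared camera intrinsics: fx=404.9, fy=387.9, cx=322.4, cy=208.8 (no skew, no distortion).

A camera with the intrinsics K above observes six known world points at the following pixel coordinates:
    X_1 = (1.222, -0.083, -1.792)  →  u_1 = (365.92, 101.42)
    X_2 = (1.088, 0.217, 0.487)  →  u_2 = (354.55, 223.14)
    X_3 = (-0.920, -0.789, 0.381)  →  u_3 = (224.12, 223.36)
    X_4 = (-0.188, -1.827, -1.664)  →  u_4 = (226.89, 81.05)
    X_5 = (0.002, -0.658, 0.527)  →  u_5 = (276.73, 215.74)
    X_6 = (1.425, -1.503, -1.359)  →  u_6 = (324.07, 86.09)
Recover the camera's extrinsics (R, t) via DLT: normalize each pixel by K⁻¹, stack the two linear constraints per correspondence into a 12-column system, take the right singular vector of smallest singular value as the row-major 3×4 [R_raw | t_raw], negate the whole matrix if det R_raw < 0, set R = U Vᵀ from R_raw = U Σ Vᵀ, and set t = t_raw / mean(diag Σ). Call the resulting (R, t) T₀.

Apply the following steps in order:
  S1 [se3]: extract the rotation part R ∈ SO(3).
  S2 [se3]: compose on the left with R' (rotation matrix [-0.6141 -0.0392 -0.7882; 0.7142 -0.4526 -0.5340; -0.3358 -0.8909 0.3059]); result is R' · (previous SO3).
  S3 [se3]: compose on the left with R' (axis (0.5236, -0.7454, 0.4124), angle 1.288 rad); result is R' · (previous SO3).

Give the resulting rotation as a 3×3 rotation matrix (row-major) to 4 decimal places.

source (pnp_recover): camera pose = R=[0.8494 0.5260 -0.0437; -0.3384 0.6062 0.7197; 0.4051 -0.5965 0.6929], t=(-0.4500, 0.1500, 6.4887)
after S1 (rot_of_se3): [0.8494 0.5260 -0.0437; -0.3384 0.6062 0.7197; 0.4051 -0.5965 0.6929]
after S2 (compose_so3): [-0.8276 0.1234 -0.5475; 0.5435 0.4198 -0.7269; 0.1402 -0.8992 -0.4145]
after S3 (compose_so3): [-0.8413 0.2781 0.4636; 0.1730 0.9509 -0.2565; -0.5122 -0.1356 -0.8481]

rotation (matrix) = ((-0.8413, 0.2781, 0.4636), (0.1730, 0.9509, -0.2565), (-0.5122, -0.1356, -0.8481))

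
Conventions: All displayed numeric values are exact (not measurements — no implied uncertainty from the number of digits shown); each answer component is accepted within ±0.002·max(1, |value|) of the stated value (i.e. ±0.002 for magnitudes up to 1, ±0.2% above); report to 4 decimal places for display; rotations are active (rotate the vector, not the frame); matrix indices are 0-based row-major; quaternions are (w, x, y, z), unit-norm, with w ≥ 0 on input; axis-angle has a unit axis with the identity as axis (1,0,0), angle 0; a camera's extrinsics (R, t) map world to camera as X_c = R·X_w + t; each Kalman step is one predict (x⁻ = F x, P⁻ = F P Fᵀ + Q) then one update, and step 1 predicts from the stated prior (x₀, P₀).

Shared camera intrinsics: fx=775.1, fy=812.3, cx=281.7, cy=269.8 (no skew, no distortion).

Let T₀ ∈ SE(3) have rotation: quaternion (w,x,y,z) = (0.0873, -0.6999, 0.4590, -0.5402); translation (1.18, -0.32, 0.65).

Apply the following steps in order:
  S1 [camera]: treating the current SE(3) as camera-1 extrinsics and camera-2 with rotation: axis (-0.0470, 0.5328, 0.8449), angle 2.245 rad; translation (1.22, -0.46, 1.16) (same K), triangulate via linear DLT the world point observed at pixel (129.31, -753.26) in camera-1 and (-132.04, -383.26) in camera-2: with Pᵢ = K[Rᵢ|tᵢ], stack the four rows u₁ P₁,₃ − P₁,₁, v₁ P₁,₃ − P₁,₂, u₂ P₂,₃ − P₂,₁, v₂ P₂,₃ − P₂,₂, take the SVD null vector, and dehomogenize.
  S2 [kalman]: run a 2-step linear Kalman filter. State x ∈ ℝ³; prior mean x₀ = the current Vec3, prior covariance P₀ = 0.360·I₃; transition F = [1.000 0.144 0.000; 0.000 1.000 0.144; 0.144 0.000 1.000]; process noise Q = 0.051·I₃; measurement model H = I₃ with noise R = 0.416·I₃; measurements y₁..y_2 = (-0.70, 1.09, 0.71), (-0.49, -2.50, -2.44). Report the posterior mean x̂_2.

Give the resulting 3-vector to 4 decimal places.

after S1 (triangulate): (1.0051, 1.0762, -0.9447)
after S2 (kf_track): (-0.1450, -0.4770, -1.1397)

result = (-0.1450, -0.4770, -1.1397)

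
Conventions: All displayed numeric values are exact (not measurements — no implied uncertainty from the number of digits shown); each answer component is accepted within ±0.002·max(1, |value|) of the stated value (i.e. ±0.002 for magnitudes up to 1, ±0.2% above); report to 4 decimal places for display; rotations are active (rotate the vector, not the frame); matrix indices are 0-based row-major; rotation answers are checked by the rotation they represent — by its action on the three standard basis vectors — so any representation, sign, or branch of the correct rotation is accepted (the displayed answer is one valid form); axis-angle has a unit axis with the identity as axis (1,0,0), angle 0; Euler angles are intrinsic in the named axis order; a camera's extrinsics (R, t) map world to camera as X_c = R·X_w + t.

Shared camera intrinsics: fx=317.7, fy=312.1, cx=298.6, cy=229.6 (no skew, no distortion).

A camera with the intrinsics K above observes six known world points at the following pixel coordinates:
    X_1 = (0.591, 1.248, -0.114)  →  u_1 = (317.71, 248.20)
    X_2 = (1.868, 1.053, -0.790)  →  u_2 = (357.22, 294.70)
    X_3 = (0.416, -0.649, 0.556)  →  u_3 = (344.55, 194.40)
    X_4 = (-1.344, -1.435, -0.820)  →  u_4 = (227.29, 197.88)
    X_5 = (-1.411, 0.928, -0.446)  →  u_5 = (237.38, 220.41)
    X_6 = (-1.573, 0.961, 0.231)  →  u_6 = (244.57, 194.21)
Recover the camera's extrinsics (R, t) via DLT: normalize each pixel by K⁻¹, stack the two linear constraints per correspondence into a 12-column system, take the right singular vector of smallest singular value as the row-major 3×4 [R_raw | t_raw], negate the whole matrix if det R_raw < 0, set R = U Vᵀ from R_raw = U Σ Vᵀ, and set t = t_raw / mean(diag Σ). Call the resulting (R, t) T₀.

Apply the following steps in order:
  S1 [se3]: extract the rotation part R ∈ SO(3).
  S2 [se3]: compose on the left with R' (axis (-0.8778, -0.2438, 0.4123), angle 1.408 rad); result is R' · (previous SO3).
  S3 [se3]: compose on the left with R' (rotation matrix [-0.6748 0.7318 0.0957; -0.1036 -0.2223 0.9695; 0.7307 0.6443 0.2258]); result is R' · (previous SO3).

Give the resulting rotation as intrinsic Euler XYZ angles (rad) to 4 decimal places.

source (pnp_recover): camera pose = R=[0.8981 -0.1642 0.4080; 0.4387 0.2702 -0.8570; 0.0304 0.9487 0.3147], t=(0.1899, -0.2300, 6.6310)
after S1 (rot_of_se3): [0.8981 -0.1642 0.4080; 0.4387 0.2702 -0.8570; 0.0304 0.9487 0.3147]
after S2 (compose_so3): [0.6091 -0.7100 0.3534; 0.6432 0.7029 0.3036; -0.4640 0.0424 0.8848]
after S3 (compose_so3): [0.0153 0.9975 0.0684; -0.6559 -0.0416 0.7537; 0.7547 -0.0564 0.6536]

rotation (euler_xyz) = (-0.8564, 0.0685, -1.5555)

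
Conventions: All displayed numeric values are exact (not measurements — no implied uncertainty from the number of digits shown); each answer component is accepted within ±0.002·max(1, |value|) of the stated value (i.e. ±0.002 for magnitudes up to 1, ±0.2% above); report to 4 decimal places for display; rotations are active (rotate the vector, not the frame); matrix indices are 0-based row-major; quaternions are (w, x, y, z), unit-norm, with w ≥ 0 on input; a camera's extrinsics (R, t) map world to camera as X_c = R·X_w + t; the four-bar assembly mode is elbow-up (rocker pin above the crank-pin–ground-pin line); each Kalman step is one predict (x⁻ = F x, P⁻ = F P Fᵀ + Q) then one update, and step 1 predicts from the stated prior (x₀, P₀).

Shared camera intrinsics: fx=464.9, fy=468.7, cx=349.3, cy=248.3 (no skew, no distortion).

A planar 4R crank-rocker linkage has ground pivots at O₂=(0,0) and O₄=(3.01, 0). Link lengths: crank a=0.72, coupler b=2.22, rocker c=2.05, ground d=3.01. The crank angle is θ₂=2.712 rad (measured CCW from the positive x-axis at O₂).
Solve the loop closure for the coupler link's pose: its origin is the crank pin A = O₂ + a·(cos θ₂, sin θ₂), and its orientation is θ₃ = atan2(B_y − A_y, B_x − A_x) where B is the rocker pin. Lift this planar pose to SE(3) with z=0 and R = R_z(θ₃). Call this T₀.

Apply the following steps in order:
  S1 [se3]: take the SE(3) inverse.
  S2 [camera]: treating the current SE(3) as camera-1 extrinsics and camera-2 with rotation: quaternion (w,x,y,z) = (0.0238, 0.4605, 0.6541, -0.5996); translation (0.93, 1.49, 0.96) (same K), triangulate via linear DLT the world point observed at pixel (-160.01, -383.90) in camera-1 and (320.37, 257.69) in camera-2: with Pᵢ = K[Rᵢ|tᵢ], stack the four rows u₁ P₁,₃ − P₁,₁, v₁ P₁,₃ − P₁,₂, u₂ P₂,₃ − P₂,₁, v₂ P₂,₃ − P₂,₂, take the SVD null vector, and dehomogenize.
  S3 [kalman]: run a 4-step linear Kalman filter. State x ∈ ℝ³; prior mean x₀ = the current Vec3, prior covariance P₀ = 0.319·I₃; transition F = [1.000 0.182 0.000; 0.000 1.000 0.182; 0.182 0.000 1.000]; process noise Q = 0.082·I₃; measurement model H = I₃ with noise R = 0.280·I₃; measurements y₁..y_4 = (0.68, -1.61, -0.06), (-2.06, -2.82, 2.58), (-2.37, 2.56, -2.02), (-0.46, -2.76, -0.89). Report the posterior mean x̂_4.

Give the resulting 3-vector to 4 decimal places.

source (fourbar_fk): coupler pose = R=[0.9095 -0.4157 0.0000; 0.4157 0.9095 0.0000; 0.0000 0.0000 1.0000], t=(-0.6546, 0.2999, 0.0000)
after S1 (invert_se3): R=[0.9095 0.4157 0.0000; -0.4157 0.9095 0.0000; 0.0000 0.0000 1.0000], t=(0.4707, -0.5448, 0.0000)
after S2 (triangulate): (-1.1983, -1.7993, 1.2479)
after S3 (kf_track): (-1.4083, -1.1882, -0.6937)

result = (-1.4083, -1.1882, -0.6937)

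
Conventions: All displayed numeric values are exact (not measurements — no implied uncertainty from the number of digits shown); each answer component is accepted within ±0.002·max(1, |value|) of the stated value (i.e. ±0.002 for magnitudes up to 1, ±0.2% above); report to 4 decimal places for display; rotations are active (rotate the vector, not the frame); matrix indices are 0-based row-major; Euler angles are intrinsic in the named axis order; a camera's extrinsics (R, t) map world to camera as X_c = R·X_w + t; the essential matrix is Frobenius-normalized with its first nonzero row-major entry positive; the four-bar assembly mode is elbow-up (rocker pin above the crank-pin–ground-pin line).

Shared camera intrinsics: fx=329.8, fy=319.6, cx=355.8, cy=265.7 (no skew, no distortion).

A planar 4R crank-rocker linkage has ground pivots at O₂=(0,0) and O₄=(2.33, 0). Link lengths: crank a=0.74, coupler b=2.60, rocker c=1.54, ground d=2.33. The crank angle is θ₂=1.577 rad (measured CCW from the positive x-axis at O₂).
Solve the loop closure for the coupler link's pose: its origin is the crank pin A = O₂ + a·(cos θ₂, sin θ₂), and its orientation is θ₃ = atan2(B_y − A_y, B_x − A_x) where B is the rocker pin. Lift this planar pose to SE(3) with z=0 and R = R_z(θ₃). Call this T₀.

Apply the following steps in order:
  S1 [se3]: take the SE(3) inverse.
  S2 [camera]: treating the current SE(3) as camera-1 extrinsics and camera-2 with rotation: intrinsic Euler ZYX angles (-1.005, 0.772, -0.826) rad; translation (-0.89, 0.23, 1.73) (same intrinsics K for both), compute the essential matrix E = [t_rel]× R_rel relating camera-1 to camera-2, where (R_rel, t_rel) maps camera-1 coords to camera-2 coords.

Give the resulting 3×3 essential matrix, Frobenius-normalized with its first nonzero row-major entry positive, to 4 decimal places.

source (fourbar_fk): coupler pose = R=[0.9523 -0.3052 0.0000; 0.3052 0.9523 0.0000; 0.0000 0.0000 1.0000], t=(-0.0046, 0.7400, 0.0000)
after S1 (invert_se3): R=[0.9523 0.3052 0.0000; -0.3052 0.9523 0.0000; 0.0000 0.0000 1.0000], t=(-0.2215, -0.7061, 0.0000)
after S2 (essential): [0.0954 0.6211 -0.1676; -0.0244 -0.0119 -0.6197; 0.0626 0.3179 0.2954]

matrix = [0.0954 0.6211 -0.1676; -0.0244 -0.0119 -0.6197; 0.0626 0.3179 0.2954]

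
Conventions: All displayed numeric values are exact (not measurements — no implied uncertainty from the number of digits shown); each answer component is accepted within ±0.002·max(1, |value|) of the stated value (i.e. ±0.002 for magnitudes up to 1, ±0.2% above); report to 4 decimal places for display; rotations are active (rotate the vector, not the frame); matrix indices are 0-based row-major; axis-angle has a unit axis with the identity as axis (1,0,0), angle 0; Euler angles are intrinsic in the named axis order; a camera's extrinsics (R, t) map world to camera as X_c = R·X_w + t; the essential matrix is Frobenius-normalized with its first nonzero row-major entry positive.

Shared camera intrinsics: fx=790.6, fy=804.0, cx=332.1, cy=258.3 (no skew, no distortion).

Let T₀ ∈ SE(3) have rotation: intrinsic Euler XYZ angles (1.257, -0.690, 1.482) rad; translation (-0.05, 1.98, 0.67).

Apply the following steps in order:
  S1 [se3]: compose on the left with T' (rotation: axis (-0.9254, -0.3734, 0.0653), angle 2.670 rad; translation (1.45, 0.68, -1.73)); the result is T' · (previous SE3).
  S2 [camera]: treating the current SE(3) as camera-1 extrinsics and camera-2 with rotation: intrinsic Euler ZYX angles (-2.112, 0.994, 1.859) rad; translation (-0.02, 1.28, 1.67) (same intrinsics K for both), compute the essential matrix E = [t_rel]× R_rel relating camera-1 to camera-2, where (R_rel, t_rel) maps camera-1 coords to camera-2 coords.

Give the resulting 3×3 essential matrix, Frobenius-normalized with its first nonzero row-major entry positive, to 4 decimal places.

matrix = [0.3064 -0.6157 0.1459; 0.3169 0.1299 0.1894; -0.4255 -0.3211 -0.2616]

after S1 (compose_se3): R=[-0.0658 -0.1347 -0.9887; 0.2486 -0.9618 0.1145; -0.9664 -0.2383 0.0968], t=(2.4583, -0.3454, -3.2478)
after S2 (essential): [0.3064 -0.6157 0.1459; 0.3169 0.1299 0.1894; -0.4255 -0.3211 -0.2616]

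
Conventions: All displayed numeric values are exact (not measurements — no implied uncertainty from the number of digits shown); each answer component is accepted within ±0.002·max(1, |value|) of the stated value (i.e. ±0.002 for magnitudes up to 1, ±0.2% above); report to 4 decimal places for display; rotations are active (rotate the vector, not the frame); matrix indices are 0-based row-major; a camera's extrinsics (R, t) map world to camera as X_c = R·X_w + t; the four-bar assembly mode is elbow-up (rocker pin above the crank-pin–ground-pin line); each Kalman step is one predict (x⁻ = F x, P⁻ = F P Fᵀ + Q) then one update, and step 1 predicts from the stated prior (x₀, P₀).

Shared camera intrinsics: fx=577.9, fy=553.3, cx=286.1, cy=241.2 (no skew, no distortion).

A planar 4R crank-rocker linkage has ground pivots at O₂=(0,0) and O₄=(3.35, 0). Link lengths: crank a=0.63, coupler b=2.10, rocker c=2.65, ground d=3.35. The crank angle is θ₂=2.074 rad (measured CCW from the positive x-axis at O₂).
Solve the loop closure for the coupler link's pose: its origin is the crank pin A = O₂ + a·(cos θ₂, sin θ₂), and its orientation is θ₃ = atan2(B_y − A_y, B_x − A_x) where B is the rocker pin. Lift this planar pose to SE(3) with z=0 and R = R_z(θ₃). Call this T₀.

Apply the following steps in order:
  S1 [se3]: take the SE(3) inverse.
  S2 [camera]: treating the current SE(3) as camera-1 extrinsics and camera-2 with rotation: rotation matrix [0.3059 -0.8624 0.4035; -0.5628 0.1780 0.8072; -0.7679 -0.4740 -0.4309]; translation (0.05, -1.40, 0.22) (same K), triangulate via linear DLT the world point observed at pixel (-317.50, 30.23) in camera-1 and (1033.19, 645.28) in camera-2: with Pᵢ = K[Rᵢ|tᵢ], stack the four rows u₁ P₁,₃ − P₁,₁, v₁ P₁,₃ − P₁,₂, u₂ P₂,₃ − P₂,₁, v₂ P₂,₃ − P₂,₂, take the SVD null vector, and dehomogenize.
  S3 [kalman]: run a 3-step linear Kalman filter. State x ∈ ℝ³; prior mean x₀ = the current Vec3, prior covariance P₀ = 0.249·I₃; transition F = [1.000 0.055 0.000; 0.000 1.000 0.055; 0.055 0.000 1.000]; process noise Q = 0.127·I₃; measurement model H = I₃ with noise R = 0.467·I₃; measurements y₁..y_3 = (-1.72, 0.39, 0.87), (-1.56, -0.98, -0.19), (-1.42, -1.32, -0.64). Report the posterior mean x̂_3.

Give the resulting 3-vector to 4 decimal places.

result = (-1.6028, -0.9198, 0.0986)

source (fourbar_fk): coupler pose = R=[0.8085 -0.5885 0.0000; 0.5885 0.8085 0.0000; 0.0000 0.0000 1.0000], t=(-0.3038, 0.5519, 0.0000)
after S1 (invert_se3): R=[0.8085 0.5885 0.0000; -0.5885 0.8085 0.0000; 0.0000 0.0000 1.0000], t=(-0.0792, -0.6250, 0.0000)
after S2 (triangulate): (-1.5362, -1.2827, 1.9877)
after S3 (kf_track): (-1.6028, -0.9198, 0.0986)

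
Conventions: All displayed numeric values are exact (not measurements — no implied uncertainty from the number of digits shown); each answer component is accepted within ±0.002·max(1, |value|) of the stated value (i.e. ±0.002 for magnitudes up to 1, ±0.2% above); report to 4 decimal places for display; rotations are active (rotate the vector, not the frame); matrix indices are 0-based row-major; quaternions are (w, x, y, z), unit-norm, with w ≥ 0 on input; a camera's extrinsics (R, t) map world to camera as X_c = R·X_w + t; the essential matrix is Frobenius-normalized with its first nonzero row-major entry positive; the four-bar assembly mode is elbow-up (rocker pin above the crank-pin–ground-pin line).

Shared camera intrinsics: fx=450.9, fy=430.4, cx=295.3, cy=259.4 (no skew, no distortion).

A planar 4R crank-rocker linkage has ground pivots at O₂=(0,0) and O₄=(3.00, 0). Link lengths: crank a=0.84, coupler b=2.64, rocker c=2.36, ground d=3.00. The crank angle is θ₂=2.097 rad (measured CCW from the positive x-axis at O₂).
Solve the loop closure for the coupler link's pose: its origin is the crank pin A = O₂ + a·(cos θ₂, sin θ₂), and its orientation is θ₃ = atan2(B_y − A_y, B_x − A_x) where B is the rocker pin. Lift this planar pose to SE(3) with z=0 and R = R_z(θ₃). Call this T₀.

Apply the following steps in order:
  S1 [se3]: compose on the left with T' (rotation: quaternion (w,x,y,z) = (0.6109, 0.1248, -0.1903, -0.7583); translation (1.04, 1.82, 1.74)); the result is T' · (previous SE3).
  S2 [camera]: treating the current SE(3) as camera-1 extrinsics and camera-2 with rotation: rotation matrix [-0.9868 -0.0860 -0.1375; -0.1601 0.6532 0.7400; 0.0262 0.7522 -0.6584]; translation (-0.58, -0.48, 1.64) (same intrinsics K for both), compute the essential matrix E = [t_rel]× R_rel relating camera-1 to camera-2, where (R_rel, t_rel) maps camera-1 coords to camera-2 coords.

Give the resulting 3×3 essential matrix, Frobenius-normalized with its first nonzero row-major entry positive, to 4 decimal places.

matrix = [0.6460 0.1225 -0.1596; -0.1768 -0.0814 0.0894; 0.2242 -0.4908 0.4530]

source (fourbar_fk): coupler pose = R=[0.8623 -0.5064 0.0000; 0.5064 0.8623 0.0000; 0.0000 0.0000 1.0000], t=(-0.4219, 0.7264, 0.0000)
after S1 (compose_se3): R=[0.2533 0.8706 -0.4218; -0.9316 0.3370 0.1361; 0.2607 0.3584 0.8964], t=(1.7723, 2.0993, 2.0421)
after S2 (essential): [0.6460 0.1225 -0.1596; -0.1768 -0.0814 0.0894; 0.2242 -0.4908 0.4530]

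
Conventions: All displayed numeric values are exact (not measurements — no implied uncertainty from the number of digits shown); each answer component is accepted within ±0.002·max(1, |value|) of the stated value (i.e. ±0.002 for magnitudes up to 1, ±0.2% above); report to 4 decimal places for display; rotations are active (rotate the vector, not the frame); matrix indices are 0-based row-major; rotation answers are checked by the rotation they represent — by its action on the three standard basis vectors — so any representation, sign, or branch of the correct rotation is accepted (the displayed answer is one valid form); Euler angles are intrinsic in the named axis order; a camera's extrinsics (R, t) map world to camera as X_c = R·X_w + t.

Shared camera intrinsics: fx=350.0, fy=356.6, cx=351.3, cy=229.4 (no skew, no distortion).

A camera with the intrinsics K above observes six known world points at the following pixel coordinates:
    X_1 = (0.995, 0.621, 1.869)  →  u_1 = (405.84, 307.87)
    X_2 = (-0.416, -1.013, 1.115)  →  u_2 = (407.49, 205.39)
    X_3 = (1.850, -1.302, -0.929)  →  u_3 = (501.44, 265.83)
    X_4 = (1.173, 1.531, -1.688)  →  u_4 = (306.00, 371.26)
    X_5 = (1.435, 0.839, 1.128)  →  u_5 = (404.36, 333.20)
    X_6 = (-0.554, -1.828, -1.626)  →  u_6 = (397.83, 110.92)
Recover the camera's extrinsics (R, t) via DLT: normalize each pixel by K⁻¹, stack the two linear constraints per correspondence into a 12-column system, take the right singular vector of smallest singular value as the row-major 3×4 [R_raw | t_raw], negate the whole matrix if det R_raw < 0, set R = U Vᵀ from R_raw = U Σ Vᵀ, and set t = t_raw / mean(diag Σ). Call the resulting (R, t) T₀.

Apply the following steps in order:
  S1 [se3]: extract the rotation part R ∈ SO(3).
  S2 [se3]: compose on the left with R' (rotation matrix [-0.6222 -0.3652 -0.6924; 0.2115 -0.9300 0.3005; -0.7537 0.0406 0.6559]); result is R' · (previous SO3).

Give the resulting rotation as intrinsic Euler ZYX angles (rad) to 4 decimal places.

source (pnp_recover): camera pose = R=[0.6179 -0.6912 0.3747; 0.6857 0.7069 0.1733; -0.3847 0.1498 0.9108], t=(0.3499, 0.3001, 6.5200)
after S1 (rot_of_se3): [0.6179 -0.6912 0.3747; 0.6857 0.7069 0.1733; -0.3847 0.1498 0.9108]
after S2 (compose_so3): [-0.3686 0.0682 -0.9271; -0.6227 -0.7586 0.1918; -0.6902 0.6479 0.3221]

rotation (euler_zyx) = (-2.1053, 0.7618, 1.1095)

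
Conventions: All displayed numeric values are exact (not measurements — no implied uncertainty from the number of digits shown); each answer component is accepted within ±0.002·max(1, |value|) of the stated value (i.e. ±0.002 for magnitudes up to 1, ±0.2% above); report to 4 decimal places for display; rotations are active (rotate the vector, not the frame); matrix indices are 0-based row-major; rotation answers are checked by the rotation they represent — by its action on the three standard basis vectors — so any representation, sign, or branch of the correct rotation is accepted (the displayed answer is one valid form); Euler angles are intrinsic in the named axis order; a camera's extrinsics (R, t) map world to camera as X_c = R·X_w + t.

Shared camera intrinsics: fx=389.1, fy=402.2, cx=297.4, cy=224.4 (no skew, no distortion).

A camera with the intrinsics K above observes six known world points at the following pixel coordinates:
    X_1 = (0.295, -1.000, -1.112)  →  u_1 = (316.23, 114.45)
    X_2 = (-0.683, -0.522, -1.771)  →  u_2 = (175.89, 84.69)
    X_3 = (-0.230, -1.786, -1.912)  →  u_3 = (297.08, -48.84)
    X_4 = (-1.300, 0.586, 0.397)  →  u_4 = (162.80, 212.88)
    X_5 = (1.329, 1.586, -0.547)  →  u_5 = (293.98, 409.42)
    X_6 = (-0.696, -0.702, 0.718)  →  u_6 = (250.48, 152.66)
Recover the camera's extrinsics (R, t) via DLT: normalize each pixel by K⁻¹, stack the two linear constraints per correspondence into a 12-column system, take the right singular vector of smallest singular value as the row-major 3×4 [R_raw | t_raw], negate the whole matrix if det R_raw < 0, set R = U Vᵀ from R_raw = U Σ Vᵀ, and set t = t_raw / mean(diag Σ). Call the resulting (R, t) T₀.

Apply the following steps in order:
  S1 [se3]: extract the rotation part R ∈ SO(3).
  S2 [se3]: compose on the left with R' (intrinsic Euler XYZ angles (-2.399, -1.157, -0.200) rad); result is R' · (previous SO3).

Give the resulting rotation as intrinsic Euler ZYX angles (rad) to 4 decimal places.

source (pnp_recover): camera pose = R=[0.8856 -0.4556 0.0902; 0.4471 0.8889 0.0993; -0.1254 -0.0476 0.9910], t=(-0.4400, -0.1300, 4.7402)
after S1 (rot_of_se3): [0.8856 -0.4556 0.0902; 0.4471 0.8889 0.0993; -0.1254 -0.0476 0.9910]
after S2 (compose_so3): [0.4995 -0.0649 -0.8639; 0.3651 -0.8885 0.2779; -0.7856 -0.4542 -0.4202]

rotation (euler_zyx) = (0.6311, 0.9037, -2.3173)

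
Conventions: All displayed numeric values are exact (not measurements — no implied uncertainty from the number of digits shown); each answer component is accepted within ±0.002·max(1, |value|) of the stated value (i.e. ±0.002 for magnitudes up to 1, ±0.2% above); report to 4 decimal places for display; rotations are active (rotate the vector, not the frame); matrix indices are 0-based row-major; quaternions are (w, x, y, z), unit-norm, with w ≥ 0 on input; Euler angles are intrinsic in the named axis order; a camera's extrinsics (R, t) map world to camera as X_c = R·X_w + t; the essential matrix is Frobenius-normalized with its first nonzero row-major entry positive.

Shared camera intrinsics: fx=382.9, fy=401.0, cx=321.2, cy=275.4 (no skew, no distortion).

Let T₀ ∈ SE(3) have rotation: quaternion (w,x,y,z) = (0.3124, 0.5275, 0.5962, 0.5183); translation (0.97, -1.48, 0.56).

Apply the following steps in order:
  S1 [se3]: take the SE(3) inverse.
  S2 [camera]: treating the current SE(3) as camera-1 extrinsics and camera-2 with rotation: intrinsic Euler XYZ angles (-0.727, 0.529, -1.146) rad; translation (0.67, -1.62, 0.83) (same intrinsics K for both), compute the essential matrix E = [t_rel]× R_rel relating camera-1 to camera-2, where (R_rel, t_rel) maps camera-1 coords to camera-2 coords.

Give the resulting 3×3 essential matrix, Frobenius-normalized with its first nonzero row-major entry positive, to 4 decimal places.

matrix = [0.0977 -0.5226 0.4653; 0.4252 0.2565 0.2266; 0.3456 0.2390 0.1624]

after S1 (invert_se3): R=[-0.2483 0.9529 0.1743; 0.3052 -0.0938 0.9477; 0.9194 0.2885 -0.2675], t=(1.5535, -0.9656, -0.3151)
after S2 (essential): [0.0977 -0.5226 0.4653; 0.4252 0.2565 0.2266; 0.3456 0.2390 0.1624]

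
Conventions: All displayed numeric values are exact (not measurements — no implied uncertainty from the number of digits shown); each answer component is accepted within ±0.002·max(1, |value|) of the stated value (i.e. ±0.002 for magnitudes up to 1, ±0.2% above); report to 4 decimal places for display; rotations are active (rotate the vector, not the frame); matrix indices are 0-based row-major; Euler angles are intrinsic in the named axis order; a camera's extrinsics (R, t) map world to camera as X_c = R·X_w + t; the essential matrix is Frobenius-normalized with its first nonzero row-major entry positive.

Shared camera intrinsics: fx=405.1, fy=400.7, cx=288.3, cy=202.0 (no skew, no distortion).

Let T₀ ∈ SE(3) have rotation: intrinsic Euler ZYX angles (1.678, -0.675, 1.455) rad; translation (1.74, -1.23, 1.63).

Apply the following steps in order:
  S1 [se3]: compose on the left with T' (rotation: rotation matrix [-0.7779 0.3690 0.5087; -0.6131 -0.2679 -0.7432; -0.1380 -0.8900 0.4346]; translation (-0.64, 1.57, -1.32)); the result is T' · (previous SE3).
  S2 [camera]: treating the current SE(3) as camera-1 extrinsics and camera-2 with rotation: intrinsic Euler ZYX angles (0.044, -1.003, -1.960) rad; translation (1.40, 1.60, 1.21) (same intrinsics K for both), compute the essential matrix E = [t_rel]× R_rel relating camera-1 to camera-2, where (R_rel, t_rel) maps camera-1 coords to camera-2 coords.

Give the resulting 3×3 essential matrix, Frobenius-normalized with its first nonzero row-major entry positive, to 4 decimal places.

after S1 (compose_se3): R=[0.6693 0.1999 -0.7156; -0.6212 -0.3780 -0.6865; -0.4077 0.9040 -0.1288], t=(-1.6182, -0.3787, 0.2430)
after S2 (essential): [0.4796 0.2951 0.1953; -0.0442 -0.4129 0.5659; -0.3030 -0.1305 -0.2079]

matrix = [0.4796 0.2951 0.1953; -0.0442 -0.4129 0.5659; -0.3030 -0.1305 -0.2079]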